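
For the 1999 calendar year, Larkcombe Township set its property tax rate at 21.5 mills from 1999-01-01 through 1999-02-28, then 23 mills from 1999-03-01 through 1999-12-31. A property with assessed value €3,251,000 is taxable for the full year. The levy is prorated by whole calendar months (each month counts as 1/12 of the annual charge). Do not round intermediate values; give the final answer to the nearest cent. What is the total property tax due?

€73,960.25

1999-01-01 to 1999-02-28: 2 months at 21.5 mills → €3,251,000 × 2.15% × 2/12 = €11,649.4167
1999-03-01 to 1999-12-31: 10 months at 23 mills → €3,251,000 × 2.3% × 10/12 = €62,310.8333
Total = €73,960.2500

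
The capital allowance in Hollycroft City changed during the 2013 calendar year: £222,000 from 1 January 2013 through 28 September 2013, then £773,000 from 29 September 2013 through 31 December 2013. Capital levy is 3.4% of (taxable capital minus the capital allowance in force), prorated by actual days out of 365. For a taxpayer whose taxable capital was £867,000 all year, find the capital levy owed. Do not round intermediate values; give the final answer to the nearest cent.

1 January – 28 September 2013: 271 days, exemption £222,000 → (£867,000 − £222,000) × 3.4% × 271/365 = £16,282.2740
29 September – 31 December 2013: 94 days, exemption £773,000 → (£867,000 − £773,000) × 3.4% × 94/365 = £823.0795
Total = £17,105.3534

£17,105.35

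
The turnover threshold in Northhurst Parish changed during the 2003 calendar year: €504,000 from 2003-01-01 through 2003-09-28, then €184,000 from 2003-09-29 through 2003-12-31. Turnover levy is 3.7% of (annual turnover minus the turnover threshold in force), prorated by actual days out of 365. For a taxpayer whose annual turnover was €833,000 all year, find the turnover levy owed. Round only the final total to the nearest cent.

€15,222.21

2003-01-01 to 2003-09-28: 271 days, exemption €504,000 → (€833,000 − €504,000) × 3.7% × 271/365 = €9,038.0356
2003-09-29 to 2003-12-31: 94 days, exemption €184,000 → (€833,000 − €184,000) × 3.7% × 94/365 = €6,184.1699
Total = €15,222.2055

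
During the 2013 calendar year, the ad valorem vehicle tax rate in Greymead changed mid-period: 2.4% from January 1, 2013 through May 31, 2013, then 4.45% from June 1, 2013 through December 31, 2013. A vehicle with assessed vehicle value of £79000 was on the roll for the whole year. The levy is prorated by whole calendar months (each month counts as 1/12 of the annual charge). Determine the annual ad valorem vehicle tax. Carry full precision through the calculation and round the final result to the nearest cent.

January 1 – May 31, 2013: 5 months at 2.4% → £79000 × 2.4% × 5/12 = £790.0000
June 1 – December 31, 2013: 7 months at 4.45% → £79000 × 4.45% × 7/12 = £2050.7083
Total = £2840.7083

£2840.71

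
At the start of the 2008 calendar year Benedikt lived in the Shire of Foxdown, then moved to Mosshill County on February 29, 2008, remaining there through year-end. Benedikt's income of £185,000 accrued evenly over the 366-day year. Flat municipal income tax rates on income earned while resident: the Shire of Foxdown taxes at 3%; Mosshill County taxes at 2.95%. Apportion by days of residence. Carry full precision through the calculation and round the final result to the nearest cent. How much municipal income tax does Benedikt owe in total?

£5,472.41

The Shire of Foxdown, January 1 – February 28, 2008: 59 days → £185,000 × 3% × 59/366 = £894.6721
Mosshill County, February 29 – December 31, 2008: 307 days → £185,000 × 2.95% × 307/366 = £4,577.7391
Total = £5,472.4112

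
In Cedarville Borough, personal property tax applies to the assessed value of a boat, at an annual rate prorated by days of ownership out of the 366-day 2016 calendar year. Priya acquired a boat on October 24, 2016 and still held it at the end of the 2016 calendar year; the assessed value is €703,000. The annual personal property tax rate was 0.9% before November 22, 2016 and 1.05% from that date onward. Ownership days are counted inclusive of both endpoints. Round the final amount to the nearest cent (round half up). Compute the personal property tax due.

€1,308.04

October 24 – November 21, 2016: 29 days at 0.9% → €703,000 × 0.9% × 29/366 = €501.3197
November 22 – December 31, 2016: 40 days at 1.05% → €703,000 × 1.05% × 40/366 = €806.7213
Total = €1,308.0410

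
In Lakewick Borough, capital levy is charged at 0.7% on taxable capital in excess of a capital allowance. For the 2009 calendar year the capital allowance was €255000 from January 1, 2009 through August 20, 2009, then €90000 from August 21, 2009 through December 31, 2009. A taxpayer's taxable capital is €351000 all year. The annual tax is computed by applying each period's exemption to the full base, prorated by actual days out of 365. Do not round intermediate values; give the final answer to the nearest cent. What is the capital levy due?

January 1 – August 20, 2009: 232 days, exemption €255000 → (€351000 − €255000) × 0.7% × 232/365 = €427.1342
August 21 – December 31, 2009: 133 days, exemption €90000 → (€351000 − €90000) × 0.7% × 133/365 = €665.7288
Total = €1092.8630

€1092.86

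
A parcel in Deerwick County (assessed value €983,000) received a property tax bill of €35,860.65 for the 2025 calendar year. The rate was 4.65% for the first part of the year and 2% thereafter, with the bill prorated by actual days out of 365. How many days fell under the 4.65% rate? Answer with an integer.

227 days

Let d = days at the first rate; then 365 − d days at the second rate.
€983,000 × [4.65%·d + 2%·(365−d)] / 365 = €35,860.65
Solving gives d = 227, so the new rate took effect on 16 August 2025.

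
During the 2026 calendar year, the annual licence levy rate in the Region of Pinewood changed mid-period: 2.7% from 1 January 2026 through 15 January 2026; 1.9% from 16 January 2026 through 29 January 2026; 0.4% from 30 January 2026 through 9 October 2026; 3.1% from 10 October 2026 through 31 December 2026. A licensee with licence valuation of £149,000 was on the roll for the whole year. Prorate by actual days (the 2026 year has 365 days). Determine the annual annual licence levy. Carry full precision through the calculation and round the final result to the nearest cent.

£1,737.38

1 January – 15 January 2026: 15 days at 2.7% → £149,000 × 2.7% × 15/365 = £165.3288
16 January – 29 January 2026: 14 days at 1.9% → £149,000 × 1.9% × 14/365 = £108.5863
30 January – 9 October 2026: 253 days at 0.4% → £149,000 × 0.4% × 253/365 = £413.1178
10 October – 31 December 2026: 83 days at 3.1% → £149,000 × 3.1% × 83/365 = £1,050.3479
Total = £1,737.3808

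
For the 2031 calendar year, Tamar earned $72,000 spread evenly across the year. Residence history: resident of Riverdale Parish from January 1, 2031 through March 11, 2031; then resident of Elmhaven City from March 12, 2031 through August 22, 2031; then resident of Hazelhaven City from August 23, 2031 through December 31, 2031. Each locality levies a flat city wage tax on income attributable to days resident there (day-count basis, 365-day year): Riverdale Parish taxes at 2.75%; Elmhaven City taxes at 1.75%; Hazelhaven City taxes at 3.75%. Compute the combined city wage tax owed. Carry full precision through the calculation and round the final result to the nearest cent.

Riverdale Parish, January 1 – March 11, 2031: 70 days → $72,000 × 2.75% × 70/365 = $379.7260
Elmhaven City, March 12 – August 22, 2031: 164 days → $72,000 × 1.75% × 164/365 = $566.1370
Hazelhaven City, August 23 – December 31, 2031: 131 days → $72,000 × 3.75% × 131/365 = $969.0411
Total = $1,914.9041

$1,914.90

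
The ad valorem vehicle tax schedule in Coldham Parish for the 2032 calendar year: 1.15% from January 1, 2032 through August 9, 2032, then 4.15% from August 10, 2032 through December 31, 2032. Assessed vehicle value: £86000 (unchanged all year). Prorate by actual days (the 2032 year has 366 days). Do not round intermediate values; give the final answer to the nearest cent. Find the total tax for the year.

January 1 – August 9, 2032: 222 days at 1.15% → £86000 × 1.15% × 222/366 = £599.8852
August 10 – December 31, 2032: 144 days at 4.15% → £86000 × 4.15% × 144/366 = £1404.1967
Total = £2004.0820

£2004.08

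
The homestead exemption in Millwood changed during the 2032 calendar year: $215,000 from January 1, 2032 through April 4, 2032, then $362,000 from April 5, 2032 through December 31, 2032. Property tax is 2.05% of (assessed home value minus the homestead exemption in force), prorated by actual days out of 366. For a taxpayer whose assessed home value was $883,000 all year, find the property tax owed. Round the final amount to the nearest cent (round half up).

January 1 – April 4, 2032: 95 days, exemption $215,000 → ($883,000 − $215,000) × 2.05% × 95/366 = $3,554.4536
April 5 – December 31, 2032: 271 days, exemption $362,000 → ($883,000 − $362,000) × 2.05% × 271/366 = $7,908.2391
Total = $11,462.6926

$11,462.69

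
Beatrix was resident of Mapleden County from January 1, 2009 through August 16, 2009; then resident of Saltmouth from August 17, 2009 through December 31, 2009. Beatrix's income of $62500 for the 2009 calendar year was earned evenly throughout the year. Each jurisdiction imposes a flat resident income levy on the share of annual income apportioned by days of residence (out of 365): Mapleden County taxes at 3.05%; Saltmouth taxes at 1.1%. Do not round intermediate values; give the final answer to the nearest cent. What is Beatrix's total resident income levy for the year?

Mapleden County, January 1 – August 16, 2009: 228 days → $62500 × 3.05% × 228/365 = $1190.7534
Saltmouth, August 17 – December 31, 2009: 137 days → $62500 × 1.1% × 137/365 = $258.0479
Total = $1448.8014

$1448.80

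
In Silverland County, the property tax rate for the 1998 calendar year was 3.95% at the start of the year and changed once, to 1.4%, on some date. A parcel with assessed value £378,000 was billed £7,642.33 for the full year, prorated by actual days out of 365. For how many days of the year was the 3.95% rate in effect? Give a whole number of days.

Let d = days at the first rate; then 365 − d days at the second rate.
£378,000 × [3.95%·d + 1.4%·(365−d)] / 365 = £7,642.33
Solving gives d = 89, so the new rate took effect on March 31, 1998.

89 days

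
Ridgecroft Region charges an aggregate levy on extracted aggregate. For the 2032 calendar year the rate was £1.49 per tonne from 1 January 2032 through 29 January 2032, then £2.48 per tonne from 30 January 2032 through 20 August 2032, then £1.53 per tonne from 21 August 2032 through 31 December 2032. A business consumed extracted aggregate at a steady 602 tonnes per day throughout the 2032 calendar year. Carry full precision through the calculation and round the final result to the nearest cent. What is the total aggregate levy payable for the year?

1 January – 29 January 2032: 29 days × 602 tonnes/day = 17,458 tonnes at £1.49/tonne → £26,012.42
30 January – 20 August 2032: 204 days × 602 tonnes/day = 122,808 tonnes at £2.48/tonne → £304,563.84
21 August – 31 December 2032: 133 days × 602 tonnes/day = 80,066 tonnes at £1.53/tonne → £122,500.98

£453,077.24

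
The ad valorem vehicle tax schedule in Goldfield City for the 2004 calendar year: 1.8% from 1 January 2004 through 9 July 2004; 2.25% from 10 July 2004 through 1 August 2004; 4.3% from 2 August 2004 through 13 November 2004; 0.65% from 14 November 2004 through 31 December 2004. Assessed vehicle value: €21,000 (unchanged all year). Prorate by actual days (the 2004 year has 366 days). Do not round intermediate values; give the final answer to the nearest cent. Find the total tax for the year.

1 January – 9 July 2004: 191 days at 1.8% → €21,000 × 1.8% × 191/366 = €197.2623
10 July – 1 August 2004: 23 days at 2.25% → €21,000 × 2.25% × 23/366 = €29.6926
2 August – 13 November 2004: 104 days at 4.3% → €21,000 × 4.3% × 104/366 = €256.5902
14 November – 31 December 2004: 48 days at 0.65% → €21,000 × 0.65% × 48/366 = €17.9016
Total = €501.4467

€501.45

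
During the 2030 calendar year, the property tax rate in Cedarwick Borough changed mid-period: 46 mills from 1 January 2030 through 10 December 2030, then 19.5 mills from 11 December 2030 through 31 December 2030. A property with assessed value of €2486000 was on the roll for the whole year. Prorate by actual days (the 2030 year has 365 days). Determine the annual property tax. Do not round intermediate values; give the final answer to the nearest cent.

€110565.70

1 January – 10 December 2030: 344 days at 46 mills → €2486000 × 4.6% × 344/365 = €107776.6137
11 December – 31 December 2030: 21 days at 19.5 mills → €2486000 × 1.95% × 21/365 = €2789.0877
Total = €110565.7014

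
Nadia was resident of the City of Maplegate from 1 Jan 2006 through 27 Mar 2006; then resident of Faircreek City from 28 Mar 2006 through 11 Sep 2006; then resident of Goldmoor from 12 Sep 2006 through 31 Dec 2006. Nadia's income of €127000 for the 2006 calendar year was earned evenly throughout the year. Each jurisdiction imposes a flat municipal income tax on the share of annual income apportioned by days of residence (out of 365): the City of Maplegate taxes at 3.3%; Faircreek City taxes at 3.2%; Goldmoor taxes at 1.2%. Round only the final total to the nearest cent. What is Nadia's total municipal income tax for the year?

€3321.48

The City of Maplegate, 1 Jan – 27 Mar 2006: 86 days → €127000 × 3.3% × 86/365 = €987.4685
Faircreek City, 28 Mar – 11 Sep 2006: 168 days → €127000 × 3.2% × 168/365 = €1870.5534
Goldmoor, 12 Sep – 31 Dec 2006: 111 days → €127000 × 1.2% × 111/365 = €463.4630
Total = €3321.4849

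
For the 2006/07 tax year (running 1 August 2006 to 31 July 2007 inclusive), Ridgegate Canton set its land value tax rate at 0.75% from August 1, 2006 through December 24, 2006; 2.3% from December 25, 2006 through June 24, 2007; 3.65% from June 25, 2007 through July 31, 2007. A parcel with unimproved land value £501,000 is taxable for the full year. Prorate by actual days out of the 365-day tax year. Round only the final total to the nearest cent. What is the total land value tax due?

£9,102.42

August 1 – December 24, 2006: 146 days at 0.75% → £501,000 × 0.75% × 146/365 = £1,503.0000
December 25, 2006 – June 24, 2007: 182 days at 2.3% → £501,000 × 2.3% × 182/365 = £5,745.7151
June 25 – July 31, 2007: 37 days at 3.65% → £501,000 × 3.65% × 37/365 = £1,853.7000
Total = £9,102.4151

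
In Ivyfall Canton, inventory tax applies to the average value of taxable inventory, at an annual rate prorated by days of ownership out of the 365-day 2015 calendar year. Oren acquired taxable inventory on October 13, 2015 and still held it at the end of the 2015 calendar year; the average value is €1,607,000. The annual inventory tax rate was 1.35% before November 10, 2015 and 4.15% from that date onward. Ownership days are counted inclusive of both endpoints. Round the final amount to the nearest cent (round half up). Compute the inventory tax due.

October 13 – November 9, 2015: 28 days at 1.35% → €1,607,000 × 1.35% × 28/365 = €1,664.2356
November 10 – December 31, 2015: 52 days at 4.15% → €1,607,000 × 4.15% × 52/365 = €9,501.1123
Total = €11,165.3479

€11,165.35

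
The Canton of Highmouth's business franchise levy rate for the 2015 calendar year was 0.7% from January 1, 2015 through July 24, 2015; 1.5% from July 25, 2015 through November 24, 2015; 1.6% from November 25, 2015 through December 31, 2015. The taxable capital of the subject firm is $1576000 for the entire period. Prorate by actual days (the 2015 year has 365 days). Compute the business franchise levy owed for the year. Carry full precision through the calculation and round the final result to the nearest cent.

$16718.55

January 1 – July 24, 2015: 205 days at 0.7% → $1576000 × 0.7% × 205/365 = $6196.0548
July 25 – November 24, 2015: 123 days at 1.5% → $1576000 × 1.5% × 123/365 = $7966.3562
November 25 – December 31, 2015: 37 days at 1.6% → $1576000 × 1.6% × 37/365 = $2556.1425
Total = $16718.5534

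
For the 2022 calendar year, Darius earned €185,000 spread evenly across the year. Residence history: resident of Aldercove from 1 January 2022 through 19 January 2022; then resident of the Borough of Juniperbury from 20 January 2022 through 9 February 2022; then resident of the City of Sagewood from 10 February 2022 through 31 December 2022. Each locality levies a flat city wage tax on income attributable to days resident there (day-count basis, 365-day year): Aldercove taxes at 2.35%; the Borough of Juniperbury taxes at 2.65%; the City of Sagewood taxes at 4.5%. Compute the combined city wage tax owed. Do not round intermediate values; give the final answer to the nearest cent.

€7,921.04

Aldercove, 1 January – 19 January 2022: 19 days → €185,000 × 2.35% × 19/365 = €226.3082
The Borough of Juniperbury, 20 January – 9 February 2022: 21 days → €185,000 × 2.65% × 21/365 = €282.0616
The City of Sagewood, 10 February – 31 December 2022: 325 days → €185,000 × 4.5% × 325/365 = €7,412.6712
Total = €7,921.0411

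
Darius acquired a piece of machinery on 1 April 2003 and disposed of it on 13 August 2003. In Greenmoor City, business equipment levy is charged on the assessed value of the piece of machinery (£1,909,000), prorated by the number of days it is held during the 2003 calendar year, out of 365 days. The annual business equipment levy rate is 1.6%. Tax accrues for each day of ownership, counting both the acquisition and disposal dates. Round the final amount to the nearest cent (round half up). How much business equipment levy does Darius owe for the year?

£11,297.10

Days held (1 April – 13 August 2003): 135 out of 365
Tax = £1,909,000 × 1.6% × 135/365 = £11,297.0959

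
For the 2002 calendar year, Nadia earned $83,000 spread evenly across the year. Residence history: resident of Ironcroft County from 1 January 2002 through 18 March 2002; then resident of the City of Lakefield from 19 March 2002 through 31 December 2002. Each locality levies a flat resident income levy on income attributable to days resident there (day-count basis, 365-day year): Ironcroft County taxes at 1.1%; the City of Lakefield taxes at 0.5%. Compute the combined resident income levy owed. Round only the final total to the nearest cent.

Ironcroft County, 1 January – 18 March 2002: 77 days → $83,000 × 1.1% × 77/365 = $192.6055
The City of Lakefield, 19 March – 31 December 2002: 288 days → $83,000 × 0.5% × 288/365 = $327.4521
Total = $520.0575

$520.06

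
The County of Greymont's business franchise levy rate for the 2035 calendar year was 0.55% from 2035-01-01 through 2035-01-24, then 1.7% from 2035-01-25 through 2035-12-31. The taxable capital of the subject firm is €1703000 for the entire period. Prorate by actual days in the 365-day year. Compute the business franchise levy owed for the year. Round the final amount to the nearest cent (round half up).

€27663.25

2035-01-01 to 2035-01-24: 24 days at 0.55% → €1703000 × 0.55% × 24/365 = €615.8795
2035-01-25 to 2035-12-31: 341 days at 1.7% → €1703000 × 1.7% × 341/365 = €27047.3726
Total = €27663.2521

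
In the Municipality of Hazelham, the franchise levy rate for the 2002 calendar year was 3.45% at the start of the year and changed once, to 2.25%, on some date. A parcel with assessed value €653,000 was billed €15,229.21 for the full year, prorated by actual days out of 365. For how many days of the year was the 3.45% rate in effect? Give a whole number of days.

25 days

Let d = days at the first rate; then 365 − d days at the second rate.
€653,000 × [3.45%·d + 2.25%·(365−d)] / 365 = €15,229.21
Solving gives d = 25, so the new rate took effect on 26 Jan 2002.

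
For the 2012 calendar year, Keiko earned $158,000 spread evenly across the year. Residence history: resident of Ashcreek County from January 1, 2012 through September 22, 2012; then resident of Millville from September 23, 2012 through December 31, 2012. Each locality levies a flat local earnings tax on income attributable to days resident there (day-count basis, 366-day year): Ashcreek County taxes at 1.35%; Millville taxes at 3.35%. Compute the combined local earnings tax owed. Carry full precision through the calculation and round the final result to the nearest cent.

Ashcreek County, January 1 – September 22, 2012: 266 days → $158,000 × 1.35% × 266/366 = $1,550.2131
Millville, September 23 – December 31, 2012: 100 days → $158,000 × 3.35% × 100/366 = $1,446.1749
Total = $2,996.3880

$2,996.39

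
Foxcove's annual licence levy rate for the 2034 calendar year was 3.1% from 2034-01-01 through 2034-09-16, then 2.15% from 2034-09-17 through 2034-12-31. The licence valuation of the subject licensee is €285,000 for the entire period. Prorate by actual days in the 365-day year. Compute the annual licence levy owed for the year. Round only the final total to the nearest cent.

2034-01-01 to 2034-09-16: 259 days at 3.1% → €285,000 × 3.1% × 259/365 = €6,269.2192
2034-09-17 to 2034-12-31: 106 days at 2.15% → €285,000 × 2.15% × 106/365 = €1,779.4932
Total = €8,048.7123

€8,048.71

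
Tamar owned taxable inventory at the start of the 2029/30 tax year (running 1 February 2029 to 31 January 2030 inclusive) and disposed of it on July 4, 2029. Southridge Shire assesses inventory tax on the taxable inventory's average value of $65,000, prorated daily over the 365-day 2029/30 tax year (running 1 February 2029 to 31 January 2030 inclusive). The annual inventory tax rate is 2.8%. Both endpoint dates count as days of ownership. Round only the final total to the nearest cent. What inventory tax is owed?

$767.89

Days held (February 1 – July 4, 2029): 154 out of 365
Tax = $65,000 × 2.8% × 154/365 = $767.8904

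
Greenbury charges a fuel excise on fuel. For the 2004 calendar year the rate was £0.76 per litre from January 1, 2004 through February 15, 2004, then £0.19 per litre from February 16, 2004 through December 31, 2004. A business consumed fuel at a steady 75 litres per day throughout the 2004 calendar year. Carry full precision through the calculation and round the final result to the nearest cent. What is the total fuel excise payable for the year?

£7,182.00

January 1 – February 15, 2004: 46 days × 75 litres/day = 3,450 litres at £0.76/litre → £2,622.00
February 16 – December 31, 2004: 320 days × 75 litres/day = 24,000 litres at £0.19/litre → £4,560.00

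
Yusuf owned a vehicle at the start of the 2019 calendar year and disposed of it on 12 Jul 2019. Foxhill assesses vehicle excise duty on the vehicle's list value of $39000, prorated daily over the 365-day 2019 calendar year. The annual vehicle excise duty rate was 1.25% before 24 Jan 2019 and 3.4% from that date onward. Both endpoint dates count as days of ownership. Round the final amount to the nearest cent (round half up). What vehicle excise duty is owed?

$648.31

1 Jan – 23 Jan 2019: 23 days at 1.25% → $39000 × 1.25% × 23/365 = $30.7192
24 Jan – 12 Jul 2019: 170 days at 3.4% → $39000 × 3.4% × 170/365 = $617.5890
Total = $648.3082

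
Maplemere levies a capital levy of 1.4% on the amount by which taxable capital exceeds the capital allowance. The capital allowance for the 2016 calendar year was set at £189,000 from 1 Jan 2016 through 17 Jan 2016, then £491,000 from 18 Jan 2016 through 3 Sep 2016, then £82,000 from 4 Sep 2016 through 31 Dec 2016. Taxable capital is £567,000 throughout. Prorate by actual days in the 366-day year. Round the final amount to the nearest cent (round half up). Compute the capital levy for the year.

£3,122.11

1 Jan – 17 Jan 2016: 17 days, exemption £189,000 → (£567,000 − £189,000) × 1.4% × 17/366 = £245.8033
18 Jan – 3 Sep 2016: 230 days, exemption £491,000 → (£567,000 − £491,000) × 1.4% × 230/366 = £668.6339
4 Sep – 31 Dec 2016: 119 days, exemption £82,000 → (£567,000 − £82,000) × 1.4% × 119/366 = £2,207.6776
Total = £3,122.1148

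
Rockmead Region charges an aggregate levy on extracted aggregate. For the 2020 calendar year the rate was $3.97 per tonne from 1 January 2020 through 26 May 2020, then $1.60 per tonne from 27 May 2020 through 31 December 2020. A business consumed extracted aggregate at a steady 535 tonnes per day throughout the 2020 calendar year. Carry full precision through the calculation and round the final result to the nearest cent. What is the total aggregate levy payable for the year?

$499,684.65

1 January – 26 May 2020: 147 days × 535 tonnes/day = 78,645 tonnes at $3.97/tonne → $312,220.65
27 May – 31 December 2020: 219 days × 535 tonnes/day = 117,165 tonnes at $1.60/tonne → $187,464.00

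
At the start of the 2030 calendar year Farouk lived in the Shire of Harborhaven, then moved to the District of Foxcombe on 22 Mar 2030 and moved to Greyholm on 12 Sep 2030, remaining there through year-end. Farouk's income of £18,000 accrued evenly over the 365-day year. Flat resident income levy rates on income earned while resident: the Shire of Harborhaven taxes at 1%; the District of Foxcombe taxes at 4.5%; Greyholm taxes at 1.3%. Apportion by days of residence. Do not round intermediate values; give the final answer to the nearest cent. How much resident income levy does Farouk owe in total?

The Shire of Harborhaven, 1 Jan – 21 Mar 2030: 80 days → £18,000 × 1% × 80/365 = £39.4521
The District of Foxcombe, 22 Mar – 11 Sep 2030: 174 days → £18,000 × 4.5% × 174/365 = £386.1370
Greyholm, 12 Sep – 31 Dec 2030: 111 days → £18,000 × 1.3% × 111/365 = £71.1616
Total = £496.7507

£496.75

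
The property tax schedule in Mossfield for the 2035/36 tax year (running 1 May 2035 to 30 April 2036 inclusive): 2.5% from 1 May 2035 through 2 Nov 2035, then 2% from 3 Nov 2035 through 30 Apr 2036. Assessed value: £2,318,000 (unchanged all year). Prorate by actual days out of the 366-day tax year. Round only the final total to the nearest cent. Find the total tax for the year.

£52,250.00

1 May – 2 Nov 2035: 186 days at 2.5% → £2,318,000 × 2.5% × 186/366 = £29,450.0000
3 Nov 2035 – 30 Apr 2036: 180 days at 2% → £2,318,000 × 2% × 180/366 = £22,800.0000
Total = £52,250.0000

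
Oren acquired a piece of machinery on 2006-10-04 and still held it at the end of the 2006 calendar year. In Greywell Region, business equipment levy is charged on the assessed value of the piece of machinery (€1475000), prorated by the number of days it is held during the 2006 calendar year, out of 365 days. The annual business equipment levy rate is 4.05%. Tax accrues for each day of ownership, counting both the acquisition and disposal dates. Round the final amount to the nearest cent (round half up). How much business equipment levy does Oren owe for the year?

€14566.13

Days held (2006-10-04 to 2006-12-31): 89 out of 365
Tax = €1475000 × 4.05% × 89/365 = €14566.1301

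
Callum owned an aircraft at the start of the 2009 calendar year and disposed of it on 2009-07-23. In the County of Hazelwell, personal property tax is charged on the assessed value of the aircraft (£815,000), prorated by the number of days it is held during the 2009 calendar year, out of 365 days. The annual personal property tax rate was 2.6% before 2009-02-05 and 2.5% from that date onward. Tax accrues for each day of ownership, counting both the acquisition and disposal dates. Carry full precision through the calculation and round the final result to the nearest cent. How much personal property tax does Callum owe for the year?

2009-01-01 to 2009-02-04: 35 days at 2.6% → £815,000 × 2.6% × 35/365 = £2,031.9178
2009-02-05 to 2009-07-23: 169 days at 2.5% → £815,000 × 2.5% × 169/365 = £9,433.9041
Total = £11,465.8219

£11,465.82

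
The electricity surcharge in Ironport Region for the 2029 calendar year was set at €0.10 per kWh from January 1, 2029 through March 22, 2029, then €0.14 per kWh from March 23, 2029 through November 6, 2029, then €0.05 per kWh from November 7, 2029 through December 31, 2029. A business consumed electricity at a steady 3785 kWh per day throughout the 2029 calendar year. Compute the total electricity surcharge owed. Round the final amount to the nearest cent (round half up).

€162,414.35

January 1 – March 22, 2029: 81 days × 3785 kWh/day = 306,585 kWh at €0.10/kWh → €30,658.50
March 23 – November 6, 2029: 229 days × 3785 kWh/day = 866,765 kWh at €0.14/kWh → €121,347.10
November 7 – December 31, 2029: 55 days × 3785 kWh/day = 208,175 kWh at €0.05/kWh → €10,408.75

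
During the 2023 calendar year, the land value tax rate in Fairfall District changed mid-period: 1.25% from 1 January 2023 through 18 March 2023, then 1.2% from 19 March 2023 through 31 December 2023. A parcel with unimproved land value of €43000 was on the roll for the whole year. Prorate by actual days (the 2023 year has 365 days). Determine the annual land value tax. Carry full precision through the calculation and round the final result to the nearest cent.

1 January – 18 March 2023: 77 days at 1.25% → €43000 × 1.25% × 77/365 = €113.3904
19 March – 31 December 2023: 288 days at 1.2% → €43000 × 1.2% × 288/365 = €407.1452
Total = €520.5356

€520.54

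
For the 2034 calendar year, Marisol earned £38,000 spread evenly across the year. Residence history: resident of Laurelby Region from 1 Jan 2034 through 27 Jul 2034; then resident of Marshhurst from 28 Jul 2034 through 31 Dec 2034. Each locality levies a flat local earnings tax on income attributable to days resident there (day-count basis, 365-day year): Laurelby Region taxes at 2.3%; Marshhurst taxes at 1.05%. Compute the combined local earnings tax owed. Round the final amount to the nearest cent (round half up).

£669.68

Laurelby Region, 1 Jan – 27 Jul 2034: 208 days → £38,000 × 2.3% × 208/365 = £498.0603
Marshhurst, 28 Jul – 31 Dec 2034: 157 days → £38,000 × 1.05% × 157/365 = £171.6247
Total = £669.6849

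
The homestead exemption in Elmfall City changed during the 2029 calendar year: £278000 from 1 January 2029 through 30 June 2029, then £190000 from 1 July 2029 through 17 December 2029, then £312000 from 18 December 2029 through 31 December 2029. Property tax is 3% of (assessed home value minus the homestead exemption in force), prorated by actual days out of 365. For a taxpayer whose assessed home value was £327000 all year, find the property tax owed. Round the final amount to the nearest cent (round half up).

1 January – 30 June 2029: 181 days, exemption £278000 → (£327000 − £278000) × 3% × 181/365 = £728.9589
1 July – 17 December 2029: 170 days, exemption £190000 → (£327000 − £190000) × 3% × 170/365 = £1914.2466
18 December – 31 December 2029: 14 days, exemption £312000 → (£327000 − £312000) × 3% × 14/365 = £17.2603
Total = £2660.4658

£2660.47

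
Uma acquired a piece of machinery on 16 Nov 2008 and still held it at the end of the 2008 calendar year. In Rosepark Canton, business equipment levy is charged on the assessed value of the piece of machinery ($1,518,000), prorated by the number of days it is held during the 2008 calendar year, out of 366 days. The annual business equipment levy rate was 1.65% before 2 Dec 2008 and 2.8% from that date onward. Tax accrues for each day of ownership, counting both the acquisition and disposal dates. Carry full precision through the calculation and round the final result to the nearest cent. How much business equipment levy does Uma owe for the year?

$4,578.89

16 Nov – 1 Dec 2008: 16 days at 1.65% → $1,518,000 × 1.65% × 16/366 = $1,094.9508
2 Dec – 31 Dec 2008: 30 days at 2.8% → $1,518,000 × 2.8% × 30/366 = $3,483.9344
Total = $4,578.8852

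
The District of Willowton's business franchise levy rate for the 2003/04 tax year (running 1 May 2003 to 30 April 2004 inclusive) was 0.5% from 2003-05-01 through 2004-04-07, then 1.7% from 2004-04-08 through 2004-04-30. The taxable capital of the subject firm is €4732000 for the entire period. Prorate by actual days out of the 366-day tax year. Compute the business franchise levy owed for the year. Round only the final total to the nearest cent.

€27228.39

2003-05-01 to 2004-04-07: 343 days at 0.5% → €4732000 × 0.5% × 343/366 = €22173.1694
2004-04-08 to 2004-04-30: 23 days at 1.7% → €4732000 × 1.7% × 23/366 = €5055.2240
Total = €27228.3934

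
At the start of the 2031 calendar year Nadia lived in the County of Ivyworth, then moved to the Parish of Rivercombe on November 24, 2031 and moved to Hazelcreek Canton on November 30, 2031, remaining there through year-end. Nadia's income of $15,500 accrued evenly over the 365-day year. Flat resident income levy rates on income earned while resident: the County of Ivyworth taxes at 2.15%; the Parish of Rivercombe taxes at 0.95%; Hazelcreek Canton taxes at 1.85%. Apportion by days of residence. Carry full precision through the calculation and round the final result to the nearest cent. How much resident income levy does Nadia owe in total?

$326.12

The County of Ivyworth, January 1 – November 23, 2031: 327 days → $15,500 × 2.15% × 327/365 = $298.5555
The Parish of Rivercombe, November 24 – November 29, 2031: 6 days → $15,500 × 0.95% × 6/365 = $2.4205
Hazelcreek Canton, November 30 – December 31, 2031: 32 days → $15,500 × 1.85% × 32/365 = $25.1397
Total = $326.1158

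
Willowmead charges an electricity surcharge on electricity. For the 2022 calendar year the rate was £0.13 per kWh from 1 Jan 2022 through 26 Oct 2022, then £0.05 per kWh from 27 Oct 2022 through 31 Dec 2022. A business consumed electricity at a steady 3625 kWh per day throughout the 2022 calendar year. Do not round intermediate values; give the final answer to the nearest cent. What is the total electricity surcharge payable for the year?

£152,866.25

1 Jan – 26 Oct 2022: 299 days × 3625 kWh/day = 1,083,875 kWh at £0.13/kWh → £140,903.75
27 Oct – 31 Dec 2022: 66 days × 3625 kWh/day = 239,250 kWh at £0.05/kWh → £11,962.50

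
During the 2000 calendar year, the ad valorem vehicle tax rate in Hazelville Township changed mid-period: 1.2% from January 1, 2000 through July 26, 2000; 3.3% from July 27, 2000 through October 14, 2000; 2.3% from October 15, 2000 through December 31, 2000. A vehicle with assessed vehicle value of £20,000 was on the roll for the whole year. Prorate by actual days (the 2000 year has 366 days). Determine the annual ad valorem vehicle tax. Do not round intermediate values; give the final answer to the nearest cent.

January 1 – July 26, 2000: 208 days at 1.2% → £20,000 × 1.2% × 208/366 = £136.3934
July 27 – October 14, 2000: 80 days at 3.3% → £20,000 × 3.3% × 80/366 = £144.2623
October 15 – December 31, 2000: 78 days at 2.3% → £20,000 × 2.3% × 78/366 = £98.0328
Total = £378.6885

£378.69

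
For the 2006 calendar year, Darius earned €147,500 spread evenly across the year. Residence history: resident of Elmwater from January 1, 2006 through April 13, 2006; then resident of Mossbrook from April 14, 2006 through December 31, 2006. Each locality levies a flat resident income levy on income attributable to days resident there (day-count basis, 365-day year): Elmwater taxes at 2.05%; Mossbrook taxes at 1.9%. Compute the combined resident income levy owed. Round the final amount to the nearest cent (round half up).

Elmwater, January 1 – April 13, 2006: 103 days → €147,500 × 2.05% × 103/365 = €853.2774
Mossbrook, April 14 – December 31, 2006: 262 days → €147,500 × 1.9% × 262/365 = €2,011.6575
Total = €2,864.9349

€2,864.93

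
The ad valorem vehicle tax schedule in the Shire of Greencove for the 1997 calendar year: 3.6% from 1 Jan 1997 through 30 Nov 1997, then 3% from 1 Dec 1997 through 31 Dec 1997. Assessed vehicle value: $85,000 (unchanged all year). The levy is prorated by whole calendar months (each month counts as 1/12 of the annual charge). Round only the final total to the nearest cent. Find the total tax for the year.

1 Jan – 30 Nov 1997: 11 months at 3.6% → $85,000 × 3.6% × 11/12 = $2,805.0000
1 Dec – 31 Dec 1997: 1 month at 3% → $85,000 × 3% × 1/12 = $212.5000
Total = $3,017.5000

$3,017.50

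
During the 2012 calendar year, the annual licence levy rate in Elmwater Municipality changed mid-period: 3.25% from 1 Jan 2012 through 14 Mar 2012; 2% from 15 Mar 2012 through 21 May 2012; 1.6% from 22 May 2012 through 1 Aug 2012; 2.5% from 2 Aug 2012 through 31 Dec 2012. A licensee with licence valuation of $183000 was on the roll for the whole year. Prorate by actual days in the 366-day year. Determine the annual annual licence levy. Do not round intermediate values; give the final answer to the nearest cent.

$4358.50

1 Jan – 14 Mar 2012: 74 days at 3.25% → $183000 × 3.25% × 74/366 = $1202.5000
15 Mar – 21 May 2012: 68 days at 2% → $183000 × 2% × 68/366 = $680.0000
22 May – 1 Aug 2012: 72 days at 1.6% → $183000 × 1.6% × 72/366 = $576.0000
2 Aug – 31 Dec 2012: 152 days at 2.5% → $183000 × 2.5% × 152/366 = $1900.0000
Total = $4358.5000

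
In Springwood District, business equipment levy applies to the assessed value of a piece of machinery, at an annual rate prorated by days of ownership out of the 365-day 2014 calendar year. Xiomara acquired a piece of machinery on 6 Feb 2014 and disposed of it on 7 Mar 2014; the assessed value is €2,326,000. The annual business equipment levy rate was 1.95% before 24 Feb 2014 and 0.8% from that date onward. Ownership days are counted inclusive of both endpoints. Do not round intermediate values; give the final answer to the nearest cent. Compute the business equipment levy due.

€2,848.55

6 Feb – 23 Feb 2014: 18 days at 1.95% → €2,326,000 × 1.95% × 18/365 = €2,236.7836
24 Feb – 7 Mar 2014: 12 days at 0.8% → €2,326,000 × 0.8% × 12/365 = €611.7699
Total = €2,848.5534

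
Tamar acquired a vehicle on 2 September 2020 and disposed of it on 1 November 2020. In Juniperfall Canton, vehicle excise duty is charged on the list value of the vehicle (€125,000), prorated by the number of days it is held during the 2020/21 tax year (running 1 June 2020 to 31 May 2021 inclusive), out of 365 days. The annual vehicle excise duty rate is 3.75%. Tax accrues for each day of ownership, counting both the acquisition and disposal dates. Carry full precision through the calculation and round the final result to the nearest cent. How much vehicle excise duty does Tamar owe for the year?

€783.39

Days held (2 September – 1 November 2020): 61 out of 365
Tax = €125,000 × 3.75% × 61/365 = €783.3904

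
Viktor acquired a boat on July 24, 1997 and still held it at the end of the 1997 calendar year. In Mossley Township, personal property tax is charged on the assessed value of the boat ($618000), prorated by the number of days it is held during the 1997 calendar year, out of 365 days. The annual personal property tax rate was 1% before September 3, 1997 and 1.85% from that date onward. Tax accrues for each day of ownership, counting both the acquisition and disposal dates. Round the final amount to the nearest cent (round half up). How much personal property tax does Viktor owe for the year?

$4452.99

July 24 – September 2, 1997: 41 days at 1% → $618000 × 1% × 41/365 = $694.1918
September 3 – December 31, 1997: 120 days at 1.85% → $618000 × 1.85% × 120/365 = $3758.7945
Total = $4452.9863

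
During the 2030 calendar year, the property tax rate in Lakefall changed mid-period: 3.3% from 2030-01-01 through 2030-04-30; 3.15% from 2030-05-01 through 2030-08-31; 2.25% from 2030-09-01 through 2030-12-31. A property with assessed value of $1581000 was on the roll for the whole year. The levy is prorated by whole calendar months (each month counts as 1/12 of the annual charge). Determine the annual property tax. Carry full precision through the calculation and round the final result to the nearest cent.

2030-01-01 to 2030-04-30: 4 months at 3.3% → $1581000 × 3.3% × 4/12 = $17391.0000
2030-05-01 to 2030-08-31: 4 months at 3.15% → $1581000 × 3.15% × 4/12 = $16600.5000
2030-09-01 to 2030-12-31: 4 months at 2.25% → $1581000 × 2.25% × 4/12 = $11857.5000
Total = $45849.0000

$45849.00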